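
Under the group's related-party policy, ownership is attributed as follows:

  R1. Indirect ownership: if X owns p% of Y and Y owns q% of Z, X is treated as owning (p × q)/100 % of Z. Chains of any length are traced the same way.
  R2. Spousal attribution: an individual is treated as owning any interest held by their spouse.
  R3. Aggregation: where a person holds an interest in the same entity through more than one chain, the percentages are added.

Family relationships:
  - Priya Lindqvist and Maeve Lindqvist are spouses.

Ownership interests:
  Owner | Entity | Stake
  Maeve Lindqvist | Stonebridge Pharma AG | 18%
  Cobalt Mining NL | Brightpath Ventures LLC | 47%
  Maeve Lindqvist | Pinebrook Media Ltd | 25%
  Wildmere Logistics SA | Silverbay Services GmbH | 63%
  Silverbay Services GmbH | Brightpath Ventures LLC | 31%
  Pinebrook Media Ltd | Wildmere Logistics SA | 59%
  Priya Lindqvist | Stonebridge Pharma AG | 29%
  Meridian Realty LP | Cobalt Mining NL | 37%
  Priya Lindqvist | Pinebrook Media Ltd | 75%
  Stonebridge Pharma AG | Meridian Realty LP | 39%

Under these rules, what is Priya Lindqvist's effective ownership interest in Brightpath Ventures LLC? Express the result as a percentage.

14.710287%

By spousal attribution (R2), Priya Lindqvist is treated as also owning Maeve Lindqvist's interest in Pinebrook Media Ltd, giving 75% + 25% = 100%.
By spousal attribution (R2), Priya Lindqvist is treated as also owning Maeve Lindqvist's interest in Stonebridge Pharma AG, giving 29% + 18% = 47%.
Chain via Pinebrook Media Ltd → Wildmere Logistics SA → Silverbay Services GmbH (R1): 100% × 59% × 63% × 31% = 11.5227% of Brightpath Ventures LLC.
Chain via Stonebridge Pharma AG → Meridian Realty LP → Cobalt Mining NL (R1): 47% × 39% × 37% × 47% = 3.187587% of Brightpath Ventures LLC.
Aggregating (R3): 11.5227% + 3.187587% = 14.710287%.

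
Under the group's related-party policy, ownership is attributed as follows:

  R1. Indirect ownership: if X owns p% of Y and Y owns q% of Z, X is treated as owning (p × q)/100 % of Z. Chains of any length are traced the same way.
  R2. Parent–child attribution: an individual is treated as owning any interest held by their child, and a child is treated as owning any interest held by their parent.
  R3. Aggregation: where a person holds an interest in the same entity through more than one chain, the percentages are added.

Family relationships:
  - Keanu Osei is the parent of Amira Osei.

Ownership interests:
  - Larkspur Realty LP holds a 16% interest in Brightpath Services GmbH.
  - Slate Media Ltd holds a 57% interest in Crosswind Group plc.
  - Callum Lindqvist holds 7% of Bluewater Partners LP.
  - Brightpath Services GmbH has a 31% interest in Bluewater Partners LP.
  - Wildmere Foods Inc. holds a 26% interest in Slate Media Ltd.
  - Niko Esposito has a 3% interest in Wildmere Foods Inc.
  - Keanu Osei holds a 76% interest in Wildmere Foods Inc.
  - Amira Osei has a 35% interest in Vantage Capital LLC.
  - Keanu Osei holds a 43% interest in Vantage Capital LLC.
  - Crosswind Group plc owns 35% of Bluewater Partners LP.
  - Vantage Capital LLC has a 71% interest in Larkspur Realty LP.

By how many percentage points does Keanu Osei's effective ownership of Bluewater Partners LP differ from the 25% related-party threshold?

18.311032

By parent–child attribution (R2), Keanu Osei is treated as also owning Amira Osei's interest in Vantage Capital LLC, giving 43% + 35% = 78%.
Chain via Vantage Capital LLC → Larkspur Realty LP → Brightpath Services GmbH (R1): 78% × 71% × 16% × 31% = 2.746848% of Bluewater Partners LP.
Chain via Wildmere Foods Inc. → Slate Media Ltd → Crosswind Group plc (R1): 76% × 26% × 57% × 35% = 3.94212% of Bluewater Partners LP.
Aggregating (R3): 2.746848% + 3.94212% = 6.688968%.
6.688968% falls short of the 25% threshold by 18.311032 percentage points.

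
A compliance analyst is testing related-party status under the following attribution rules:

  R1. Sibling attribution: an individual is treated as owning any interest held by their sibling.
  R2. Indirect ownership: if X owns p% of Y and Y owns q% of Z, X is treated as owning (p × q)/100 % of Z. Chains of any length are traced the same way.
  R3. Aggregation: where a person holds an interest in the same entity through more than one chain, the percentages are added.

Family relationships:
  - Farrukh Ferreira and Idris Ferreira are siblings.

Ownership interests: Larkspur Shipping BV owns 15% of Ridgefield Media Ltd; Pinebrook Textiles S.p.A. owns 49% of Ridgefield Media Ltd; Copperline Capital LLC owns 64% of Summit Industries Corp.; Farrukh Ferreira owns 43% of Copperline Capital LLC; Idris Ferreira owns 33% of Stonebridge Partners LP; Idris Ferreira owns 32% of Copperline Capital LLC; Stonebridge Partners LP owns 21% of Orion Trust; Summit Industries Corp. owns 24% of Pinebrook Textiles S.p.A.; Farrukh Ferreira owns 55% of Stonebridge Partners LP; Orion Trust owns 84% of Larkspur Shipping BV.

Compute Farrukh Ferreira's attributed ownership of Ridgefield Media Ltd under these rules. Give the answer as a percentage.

7.97328%

By sibling attribution (R1), Farrukh Ferreira is treated as also owning Idris Ferreira's interest in Stonebridge Partners LP, giving 55% + 33% = 88%.
By sibling attribution (R1), Farrukh Ferreira is treated as also owning Idris Ferreira's interest in Copperline Capital LLC, giving 43% + 32% = 75%.
Chain via Stonebridge Partners LP → Orion Trust → Larkspur Shipping BV (R2): 88% × 21% × 84% × 15% = 2.32848% of Ridgefield Media Ltd.
Chain via Copperline Capital LLC → Summit Industries Corp. → Pinebrook Textiles S.p.A. (R2): 75% × 64% × 24% × 49% = 5.6448% of Ridgefield Media Ltd.
Aggregating (R3): 2.32848% + 5.6448% = 7.97328%.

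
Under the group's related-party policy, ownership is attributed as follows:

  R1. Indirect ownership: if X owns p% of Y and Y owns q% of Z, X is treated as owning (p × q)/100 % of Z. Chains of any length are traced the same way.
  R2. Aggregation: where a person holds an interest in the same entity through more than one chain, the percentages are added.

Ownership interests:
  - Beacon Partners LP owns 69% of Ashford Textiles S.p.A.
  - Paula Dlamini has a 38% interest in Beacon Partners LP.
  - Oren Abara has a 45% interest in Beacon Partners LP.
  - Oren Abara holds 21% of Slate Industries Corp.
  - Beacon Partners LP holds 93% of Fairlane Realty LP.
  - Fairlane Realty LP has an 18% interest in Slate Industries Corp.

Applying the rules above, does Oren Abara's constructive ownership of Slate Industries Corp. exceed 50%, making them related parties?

No

Chain via Beacon Partners LP → Fairlane Realty LP (R1): 45% × 93% × 18% = 7.533% of Slate Industries Corp.
Direct interest in Slate Industries Corp: 21%.
Aggregating (R2): 7.533% + 21% = 28.533%.
28.533% does not exceed the 50% threshold, so Oren is not a related party to Slate Industries Corp.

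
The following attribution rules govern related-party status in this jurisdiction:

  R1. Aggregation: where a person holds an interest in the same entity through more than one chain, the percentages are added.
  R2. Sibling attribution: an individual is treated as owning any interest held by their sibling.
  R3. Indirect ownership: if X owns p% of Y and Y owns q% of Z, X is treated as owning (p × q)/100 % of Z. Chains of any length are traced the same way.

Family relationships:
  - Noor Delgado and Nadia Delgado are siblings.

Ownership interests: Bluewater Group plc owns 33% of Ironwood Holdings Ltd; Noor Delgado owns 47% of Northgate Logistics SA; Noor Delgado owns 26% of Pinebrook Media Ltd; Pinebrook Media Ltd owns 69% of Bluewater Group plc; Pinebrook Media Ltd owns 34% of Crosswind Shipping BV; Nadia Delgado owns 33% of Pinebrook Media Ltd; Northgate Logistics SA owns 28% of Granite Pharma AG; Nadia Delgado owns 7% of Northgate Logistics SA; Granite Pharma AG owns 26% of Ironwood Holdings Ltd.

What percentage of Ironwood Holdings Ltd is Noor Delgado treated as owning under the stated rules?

By sibling attribution (R2), Noor Delgado is treated as also owning Nadia Delgado's interest in Pinebrook Media Ltd, giving 26% + 33% = 59%.
By sibling attribution (R2), Noor Delgado is treated as also owning Nadia Delgado's interest in Northgate Logistics SA, giving 47% + 7% = 54%.
Chain via Pinebrook Media Ltd → Bluewater Group plc (R3): 59% × 69% × 33% = 13.4343% of Ironwood Holdings Ltd.
Chain via Northgate Logistics SA → Granite Pharma AG (R3): 54% × 28% × 26% = 3.9312% of Ironwood Holdings Ltd.
Aggregating (R1): 13.4343% + 3.9312% = 17.3655%.

17.3655%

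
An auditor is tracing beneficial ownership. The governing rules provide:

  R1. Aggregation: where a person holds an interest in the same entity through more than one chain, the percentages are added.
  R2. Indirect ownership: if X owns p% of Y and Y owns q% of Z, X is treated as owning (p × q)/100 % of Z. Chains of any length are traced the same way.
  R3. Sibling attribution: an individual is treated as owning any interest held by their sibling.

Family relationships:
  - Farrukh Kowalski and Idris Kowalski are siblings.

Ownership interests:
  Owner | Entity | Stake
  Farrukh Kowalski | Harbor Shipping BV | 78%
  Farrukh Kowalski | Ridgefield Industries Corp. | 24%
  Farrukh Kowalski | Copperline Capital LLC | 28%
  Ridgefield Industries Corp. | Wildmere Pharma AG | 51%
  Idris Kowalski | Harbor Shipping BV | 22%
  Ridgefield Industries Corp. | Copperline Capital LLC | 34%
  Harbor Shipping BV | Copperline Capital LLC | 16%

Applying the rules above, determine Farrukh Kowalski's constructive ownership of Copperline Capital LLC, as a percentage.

52.16%

By sibling attribution (R3), Farrukh Kowalski is treated as also owning Idris Kowalski's interest in Harbor Shipping BV, giving 78% + 22% = 100%.
Chain via Harbor Shipping BV (R2): 100% × 16% = 16% of Copperline Capital LLC.
Chain via Ridgefield Industries Corp. (R2): 24% × 34% = 8.16% of Copperline Capital LLC.
Direct interest in Copperline Capital LLC: 28%.
Aggregating (R1): 16% + 8.16% + 28% = 52.16%.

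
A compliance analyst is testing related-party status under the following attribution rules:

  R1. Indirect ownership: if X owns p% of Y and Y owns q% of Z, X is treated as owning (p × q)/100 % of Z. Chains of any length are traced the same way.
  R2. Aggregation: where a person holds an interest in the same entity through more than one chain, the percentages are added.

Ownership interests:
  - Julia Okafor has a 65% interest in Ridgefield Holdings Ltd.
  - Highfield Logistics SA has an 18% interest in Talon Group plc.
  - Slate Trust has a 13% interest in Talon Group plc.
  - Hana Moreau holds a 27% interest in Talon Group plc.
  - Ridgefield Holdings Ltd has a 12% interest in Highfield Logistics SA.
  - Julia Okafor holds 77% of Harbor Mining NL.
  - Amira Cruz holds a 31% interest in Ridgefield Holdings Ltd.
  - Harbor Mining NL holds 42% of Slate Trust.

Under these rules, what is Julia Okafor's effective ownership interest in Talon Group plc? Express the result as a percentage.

5.6082%

Chain via Ridgefield Holdings Ltd → Highfield Logistics SA (R1): 65% × 12% × 18% = 1.404% of Talon Group plc.
Chain via Harbor Mining NL → Slate Trust (R1): 77% × 42% × 13% = 4.2042% of Talon Group plc.
Aggregating (R2): 1.404% + 4.2042% = 5.6082%.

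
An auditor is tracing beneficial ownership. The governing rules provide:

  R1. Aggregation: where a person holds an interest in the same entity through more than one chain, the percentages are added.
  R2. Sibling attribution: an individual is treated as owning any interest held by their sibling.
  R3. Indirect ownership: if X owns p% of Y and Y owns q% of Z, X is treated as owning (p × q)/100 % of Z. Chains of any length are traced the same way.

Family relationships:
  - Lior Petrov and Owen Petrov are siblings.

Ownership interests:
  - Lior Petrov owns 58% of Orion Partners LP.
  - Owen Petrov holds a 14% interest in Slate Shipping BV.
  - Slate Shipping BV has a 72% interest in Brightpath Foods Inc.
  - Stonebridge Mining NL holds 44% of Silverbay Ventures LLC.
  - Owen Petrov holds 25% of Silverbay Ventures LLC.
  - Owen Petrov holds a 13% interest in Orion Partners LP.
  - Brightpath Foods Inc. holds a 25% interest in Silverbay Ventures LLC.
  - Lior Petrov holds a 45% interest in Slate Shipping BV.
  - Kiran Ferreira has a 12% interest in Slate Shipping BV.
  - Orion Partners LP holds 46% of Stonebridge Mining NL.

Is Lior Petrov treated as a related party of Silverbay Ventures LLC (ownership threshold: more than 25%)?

By sibling attribution (R2), Lior Petrov is treated as also owning Owen Petrov's interest in Orion Partners LP, giving 58% + 13% = 71%.
By sibling attribution (R2), Lior Petrov is treated as also owning Owen Petrov's interest in Slate Shipping BV, giving 45% + 14% = 59%.
By sibling attribution (R2), Lior Petrov is treated as owning Owen Petrov's 25% interest in Silverbay Ventures LLC.
Chain via Orion Partners LP → Stonebridge Mining NL (R3): 71% × 46% × 44% = 14.3704% of Silverbay Ventures LLC.
Chain via Slate Shipping BV → Brightpath Foods Inc. (R3): 59% × 72% × 25% = 10.62% of Silverbay Ventures LLC.
Direct interest in Silverbay Ventures LLC: 25%.
Aggregating (R1): 14.3704% + 10.62% + 25% = 49.9904%.
49.9904% exceeds the 25% threshold, so Lior is a related party to Silverbay Ventures LLC.

Yes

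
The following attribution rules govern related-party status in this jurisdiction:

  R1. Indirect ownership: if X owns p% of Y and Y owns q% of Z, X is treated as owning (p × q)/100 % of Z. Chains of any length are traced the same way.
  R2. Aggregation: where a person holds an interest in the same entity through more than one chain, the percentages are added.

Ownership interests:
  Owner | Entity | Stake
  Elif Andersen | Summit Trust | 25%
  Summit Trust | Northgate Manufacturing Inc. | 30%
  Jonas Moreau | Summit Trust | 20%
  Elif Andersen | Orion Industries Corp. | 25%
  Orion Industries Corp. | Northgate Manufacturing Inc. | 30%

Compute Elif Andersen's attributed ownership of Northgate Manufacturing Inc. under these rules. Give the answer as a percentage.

15%

Chain via Summit Trust (R1): 25% × 30% = 7.5% of Northgate Manufacturing Inc.
Chain via Orion Industries Corp. (R1): 25% × 30% = 7.5% of Northgate Manufacturing Inc.
Aggregating (R2): 7.5% + 7.5% = 15%.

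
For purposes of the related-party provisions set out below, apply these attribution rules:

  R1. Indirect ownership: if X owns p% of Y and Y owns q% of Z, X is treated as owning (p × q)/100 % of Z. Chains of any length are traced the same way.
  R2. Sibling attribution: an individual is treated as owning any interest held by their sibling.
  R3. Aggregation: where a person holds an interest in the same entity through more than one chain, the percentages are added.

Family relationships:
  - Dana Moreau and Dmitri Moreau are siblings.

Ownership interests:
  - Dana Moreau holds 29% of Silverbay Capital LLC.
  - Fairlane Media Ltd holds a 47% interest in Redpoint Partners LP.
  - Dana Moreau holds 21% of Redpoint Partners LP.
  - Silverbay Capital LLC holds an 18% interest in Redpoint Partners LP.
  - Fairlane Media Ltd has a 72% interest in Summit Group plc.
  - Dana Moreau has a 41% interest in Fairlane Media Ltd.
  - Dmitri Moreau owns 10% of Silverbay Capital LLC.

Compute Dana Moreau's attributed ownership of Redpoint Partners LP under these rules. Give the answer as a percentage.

47.29%

By sibling attribution (R2), Dana Moreau is treated as also owning Dmitri Moreau's interest in Silverbay Capital LLC, giving 29% + 10% = 39%.
Chain via Silverbay Capital LLC (R1): 39% × 18% = 7.02% of Redpoint Partners LP.
Chain via Fairlane Media Ltd (R1): 41% × 47% = 19.27% of Redpoint Partners LP.
Direct interest in Redpoint Partners LP: 21%.
Aggregating (R3): 7.02% + 19.27% + 21% = 47.29%.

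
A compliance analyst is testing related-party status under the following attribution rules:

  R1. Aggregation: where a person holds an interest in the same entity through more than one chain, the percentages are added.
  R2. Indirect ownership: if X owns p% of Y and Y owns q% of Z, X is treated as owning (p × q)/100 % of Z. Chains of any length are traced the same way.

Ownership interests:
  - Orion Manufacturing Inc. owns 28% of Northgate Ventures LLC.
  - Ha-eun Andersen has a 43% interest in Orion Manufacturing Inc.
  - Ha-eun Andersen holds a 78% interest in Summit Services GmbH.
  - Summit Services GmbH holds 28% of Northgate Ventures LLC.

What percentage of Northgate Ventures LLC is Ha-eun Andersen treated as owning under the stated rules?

Chain via Summit Services GmbH (R2): 78% × 28% = 21.84% of Northgate Ventures LLC.
Chain via Orion Manufacturing Inc. (R2): 43% × 28% = 12.04% of Northgate Ventures LLC.
Aggregating (R1): 21.84% + 12.04% = 33.88%.

33.88%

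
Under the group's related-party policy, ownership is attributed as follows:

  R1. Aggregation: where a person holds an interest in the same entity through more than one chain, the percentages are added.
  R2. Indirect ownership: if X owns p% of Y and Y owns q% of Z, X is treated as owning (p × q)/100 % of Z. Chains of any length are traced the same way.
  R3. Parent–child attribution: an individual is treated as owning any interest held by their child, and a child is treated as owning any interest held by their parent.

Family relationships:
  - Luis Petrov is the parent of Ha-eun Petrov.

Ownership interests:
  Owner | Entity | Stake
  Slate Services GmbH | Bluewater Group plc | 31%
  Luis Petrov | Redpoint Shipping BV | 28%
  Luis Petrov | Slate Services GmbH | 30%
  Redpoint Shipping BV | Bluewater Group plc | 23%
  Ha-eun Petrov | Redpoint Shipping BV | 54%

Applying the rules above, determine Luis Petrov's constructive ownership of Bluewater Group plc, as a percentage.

By parent–child attribution (R3), Luis Petrov is treated as also owning Ha-eun Petrov's interest in Redpoint Shipping BV, giving 28% + 54% = 82%.
Chain via Slate Services GmbH (R2): 30% × 31% = 9.3% of Bluewater Group plc.
Chain via Redpoint Shipping BV (R2): 82% × 23% = 18.86% of Bluewater Group plc.
Aggregating (R1): 9.3% + 18.86% = 28.16%.

28.16%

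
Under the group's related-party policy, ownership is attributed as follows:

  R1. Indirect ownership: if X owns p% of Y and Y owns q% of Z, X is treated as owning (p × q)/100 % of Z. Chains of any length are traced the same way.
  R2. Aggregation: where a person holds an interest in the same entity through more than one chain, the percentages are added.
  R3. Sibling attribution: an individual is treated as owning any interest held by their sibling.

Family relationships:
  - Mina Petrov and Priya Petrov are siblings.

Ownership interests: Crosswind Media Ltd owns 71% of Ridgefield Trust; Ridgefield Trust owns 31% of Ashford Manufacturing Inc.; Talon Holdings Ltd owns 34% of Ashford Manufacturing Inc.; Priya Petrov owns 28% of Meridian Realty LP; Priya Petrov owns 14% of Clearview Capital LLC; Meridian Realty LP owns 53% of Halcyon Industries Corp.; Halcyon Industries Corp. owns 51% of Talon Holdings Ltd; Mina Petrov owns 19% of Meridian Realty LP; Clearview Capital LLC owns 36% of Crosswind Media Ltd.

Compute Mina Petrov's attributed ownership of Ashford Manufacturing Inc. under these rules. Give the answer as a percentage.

By sibling attribution (R3), Mina Petrov is treated as also owning Priya Petrov's interest in Meridian Realty LP, giving 19% + 28% = 47%.
By sibling attribution (R3), Mina Petrov is treated as owning Priya Petrov's 14% interest in Clearview Capital LLC.
Chain via Meridian Realty LP → Halcyon Industries Corp. → Talon Holdings Ltd (R1): 47% × 53% × 51% × 34% = 4.319394% of Ashford Manufacturing Inc.
Chain via Clearview Capital LLC → Crosswind Media Ltd → Ridgefield Trust (R1): 14% × 36% × 71% × 31% = 1.109304% of Ashford Manufacturing Inc.
Aggregating (R2): 4.319394% + 1.109304% = 5.428698%.

5.428698%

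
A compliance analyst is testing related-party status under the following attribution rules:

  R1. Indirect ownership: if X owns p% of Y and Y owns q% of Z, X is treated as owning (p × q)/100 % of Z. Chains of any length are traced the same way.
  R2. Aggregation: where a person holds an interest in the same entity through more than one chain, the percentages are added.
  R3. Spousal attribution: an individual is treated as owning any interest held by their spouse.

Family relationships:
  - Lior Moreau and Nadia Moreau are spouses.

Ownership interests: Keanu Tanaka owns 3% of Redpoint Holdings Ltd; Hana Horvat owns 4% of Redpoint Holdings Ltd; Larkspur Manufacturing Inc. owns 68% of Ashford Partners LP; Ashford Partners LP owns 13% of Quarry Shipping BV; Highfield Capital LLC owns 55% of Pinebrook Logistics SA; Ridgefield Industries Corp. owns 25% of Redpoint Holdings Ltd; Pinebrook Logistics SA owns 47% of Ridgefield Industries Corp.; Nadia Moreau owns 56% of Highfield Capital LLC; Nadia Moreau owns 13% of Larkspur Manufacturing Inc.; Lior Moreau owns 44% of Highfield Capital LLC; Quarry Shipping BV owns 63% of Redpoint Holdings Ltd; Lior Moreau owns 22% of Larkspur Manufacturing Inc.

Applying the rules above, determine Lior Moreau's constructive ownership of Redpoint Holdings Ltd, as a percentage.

By spousal attribution (R3), Lior Moreau is treated as also owning Nadia Moreau's interest in Highfield Capital LLC, giving 44% + 56% = 100%.
By spousal attribution (R3), Lior Moreau is treated as also owning Nadia Moreau's interest in Larkspur Manufacturing Inc, giving 22% + 13% = 35%.
Chain via Highfield Capital LLC → Pinebrook Logistics SA → Ridgefield Industries Corp. (R1): 100% × 55% × 47% × 25% = 6.4625% of Redpoint Holdings Ltd.
Chain via Larkspur Manufacturing Inc. → Ashford Partners LP → Quarry Shipping BV (R1): 35% × 68% × 13% × 63% = 1.94922% of Redpoint Holdings Ltd.
Aggregating (R2): 6.4625% + 1.94922% = 8.41172%.

8.41172%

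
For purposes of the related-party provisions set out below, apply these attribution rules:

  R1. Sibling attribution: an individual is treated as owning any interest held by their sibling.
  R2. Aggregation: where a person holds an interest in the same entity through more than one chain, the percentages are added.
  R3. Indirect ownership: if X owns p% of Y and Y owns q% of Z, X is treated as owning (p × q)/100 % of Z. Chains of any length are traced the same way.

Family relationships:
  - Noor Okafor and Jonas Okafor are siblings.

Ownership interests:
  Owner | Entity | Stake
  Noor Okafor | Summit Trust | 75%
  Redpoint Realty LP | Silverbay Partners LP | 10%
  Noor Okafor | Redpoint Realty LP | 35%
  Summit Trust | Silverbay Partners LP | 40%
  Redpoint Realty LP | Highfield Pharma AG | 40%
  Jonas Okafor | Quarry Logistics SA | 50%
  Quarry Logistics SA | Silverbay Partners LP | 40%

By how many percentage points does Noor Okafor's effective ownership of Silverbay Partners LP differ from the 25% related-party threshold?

28.5

By sibling attribution (R1), Noor Okafor is treated as owning Jonas Okafor's 50% interest in Quarry Logistics SA.
Chain via Summit Trust (R3): 75% × 40% = 30% of Silverbay Partners LP.
Chain via Redpoint Realty LP (R3): 35% × 10% = 3.5% of Silverbay Partners LP.
Chain via Quarry Logistics SA (R3): 50% × 40% = 20% of Silverbay Partners LP.
Aggregating (R2): 30% + 3.5% + 20% = 53.5%.
53.5% exceeds the 25% threshold by 28.5 percentage points.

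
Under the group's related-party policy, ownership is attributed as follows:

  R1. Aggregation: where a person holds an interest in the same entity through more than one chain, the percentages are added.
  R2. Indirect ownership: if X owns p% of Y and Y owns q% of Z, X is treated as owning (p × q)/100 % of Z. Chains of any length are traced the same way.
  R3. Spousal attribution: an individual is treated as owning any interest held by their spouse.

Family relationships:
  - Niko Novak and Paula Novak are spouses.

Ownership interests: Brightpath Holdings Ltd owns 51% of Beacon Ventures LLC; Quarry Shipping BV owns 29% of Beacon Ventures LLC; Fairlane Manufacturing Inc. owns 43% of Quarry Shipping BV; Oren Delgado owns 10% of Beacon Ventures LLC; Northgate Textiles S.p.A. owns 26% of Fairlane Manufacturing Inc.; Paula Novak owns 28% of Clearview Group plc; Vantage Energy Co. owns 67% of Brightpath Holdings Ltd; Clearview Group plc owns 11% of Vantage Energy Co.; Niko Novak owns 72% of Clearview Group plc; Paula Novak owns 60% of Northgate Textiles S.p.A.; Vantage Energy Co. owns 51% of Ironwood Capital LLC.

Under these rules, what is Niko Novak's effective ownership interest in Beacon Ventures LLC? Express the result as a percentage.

By spousal attribution (R3), Niko Novak is treated as also owning Paula Novak's interest in Clearview Group plc, giving 72% + 28% = 100%.
By spousal attribution (R3), Niko Novak is treated as owning Paula Novak's 60% interest in Northgate Textiles S.p.A.
Chain via Clearview Group plc → Vantage Energy Co. → Brightpath Holdings Ltd (R2): 100% × 11% × 67% × 51% = 3.7587% of Beacon Ventures LLC.
Chain via Northgate Textiles S.p.A. → Fairlane Manufacturing Inc. → Quarry Shipping BV (R2): 60% × 26% × 43% × 29% = 1.94532% of Beacon Ventures LLC.
Aggregating (R1): 3.7587% + 1.94532% = 5.70402%.

5.70402%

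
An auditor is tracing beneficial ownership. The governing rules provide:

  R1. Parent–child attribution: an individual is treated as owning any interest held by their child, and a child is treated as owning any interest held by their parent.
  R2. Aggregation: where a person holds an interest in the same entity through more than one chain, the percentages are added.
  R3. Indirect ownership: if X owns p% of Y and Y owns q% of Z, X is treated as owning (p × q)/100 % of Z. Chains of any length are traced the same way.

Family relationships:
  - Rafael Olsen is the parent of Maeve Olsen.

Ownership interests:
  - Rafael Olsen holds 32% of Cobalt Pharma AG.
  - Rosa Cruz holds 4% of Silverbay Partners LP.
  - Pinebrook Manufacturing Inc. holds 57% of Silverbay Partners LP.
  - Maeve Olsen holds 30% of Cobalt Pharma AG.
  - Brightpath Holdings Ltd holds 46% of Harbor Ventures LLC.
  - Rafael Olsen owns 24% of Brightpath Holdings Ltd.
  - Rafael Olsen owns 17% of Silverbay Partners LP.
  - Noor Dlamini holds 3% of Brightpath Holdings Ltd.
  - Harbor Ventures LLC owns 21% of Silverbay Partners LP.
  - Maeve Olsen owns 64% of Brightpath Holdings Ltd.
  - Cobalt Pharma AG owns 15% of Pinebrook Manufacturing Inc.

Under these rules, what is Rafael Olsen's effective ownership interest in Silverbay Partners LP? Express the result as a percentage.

By parent–child attribution (R1), Rafael Olsen is treated as also owning Maeve Olsen's interest in Brightpath Holdings Ltd, giving 24% + 64% = 88%.
By parent–child attribution (R1), Rafael Olsen is treated as also owning Maeve Olsen's interest in Cobalt Pharma AG, giving 32% + 30% = 62%.
Chain via Brightpath Holdings Ltd → Harbor Ventures LLC (R3): 88% × 46% × 21% = 8.5008% of Silverbay Partners LP.
Chain via Cobalt Pharma AG → Pinebrook Manufacturing Inc. (R3): 62% × 15% × 57% = 5.301% of Silverbay Partners LP.
Direct interest in Silverbay Partners LP: 17%.
Aggregating (R2): 8.5008% + 5.301% + 17% = 30.8018%.

30.8018%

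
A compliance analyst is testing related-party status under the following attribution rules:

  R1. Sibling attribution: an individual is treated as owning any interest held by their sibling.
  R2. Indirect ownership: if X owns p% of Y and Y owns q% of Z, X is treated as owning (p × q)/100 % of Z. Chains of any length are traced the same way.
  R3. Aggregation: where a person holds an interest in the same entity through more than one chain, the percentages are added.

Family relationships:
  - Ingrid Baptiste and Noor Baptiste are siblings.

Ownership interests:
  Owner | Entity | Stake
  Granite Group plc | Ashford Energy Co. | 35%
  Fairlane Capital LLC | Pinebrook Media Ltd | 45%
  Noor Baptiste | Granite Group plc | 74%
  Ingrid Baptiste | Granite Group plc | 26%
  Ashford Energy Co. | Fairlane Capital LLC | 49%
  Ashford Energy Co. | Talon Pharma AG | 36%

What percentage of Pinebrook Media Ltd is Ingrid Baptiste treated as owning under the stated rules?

By sibling attribution (R1), Ingrid Baptiste is treated as also owning Noor Baptiste's interest in Granite Group plc, giving 26% + 74% = 100%.
Chain via Granite Group plc → Ashford Energy Co. → Fairlane Capital LLC (R2): 100% × 35% × 49% × 45% = 7.7175% of Pinebrook Media Ltd.

7.7175%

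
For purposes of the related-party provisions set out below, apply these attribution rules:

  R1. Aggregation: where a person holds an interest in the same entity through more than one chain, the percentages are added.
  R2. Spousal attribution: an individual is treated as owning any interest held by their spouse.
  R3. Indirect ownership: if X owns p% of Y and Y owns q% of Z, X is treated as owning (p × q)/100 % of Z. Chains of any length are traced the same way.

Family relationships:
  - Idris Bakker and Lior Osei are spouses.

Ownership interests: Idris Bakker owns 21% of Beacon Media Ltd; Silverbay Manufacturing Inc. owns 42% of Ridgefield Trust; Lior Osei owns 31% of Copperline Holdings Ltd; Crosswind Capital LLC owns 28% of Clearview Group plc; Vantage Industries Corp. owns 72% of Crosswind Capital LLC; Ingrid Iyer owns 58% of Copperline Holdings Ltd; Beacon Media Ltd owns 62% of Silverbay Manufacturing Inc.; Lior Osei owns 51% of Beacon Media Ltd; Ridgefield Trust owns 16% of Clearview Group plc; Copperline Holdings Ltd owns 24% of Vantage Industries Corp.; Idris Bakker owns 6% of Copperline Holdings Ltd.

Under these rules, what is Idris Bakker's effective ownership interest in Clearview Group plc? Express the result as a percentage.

4.790016%

By spousal attribution (R2), Idris Bakker is treated as also owning Lior Osei's interest in Copperline Holdings Ltd, giving 6% + 31% = 37%.
By spousal attribution (R2), Idris Bakker is treated as also owning Lior Osei's interest in Beacon Media Ltd, giving 21% + 51% = 72%.
Chain via Copperline Holdings Ltd → Vantage Industries Corp. → Crosswind Capital LLC (R3): 37% × 24% × 72% × 28% = 1.790208% of Clearview Group plc.
Chain via Beacon Media Ltd → Silverbay Manufacturing Inc. → Ridgefield Trust (R3): 72% × 62% × 42% × 16% = 2.999808% of Clearview Group plc.
Aggregating (R1): 1.790208% + 2.999808% = 4.790016%.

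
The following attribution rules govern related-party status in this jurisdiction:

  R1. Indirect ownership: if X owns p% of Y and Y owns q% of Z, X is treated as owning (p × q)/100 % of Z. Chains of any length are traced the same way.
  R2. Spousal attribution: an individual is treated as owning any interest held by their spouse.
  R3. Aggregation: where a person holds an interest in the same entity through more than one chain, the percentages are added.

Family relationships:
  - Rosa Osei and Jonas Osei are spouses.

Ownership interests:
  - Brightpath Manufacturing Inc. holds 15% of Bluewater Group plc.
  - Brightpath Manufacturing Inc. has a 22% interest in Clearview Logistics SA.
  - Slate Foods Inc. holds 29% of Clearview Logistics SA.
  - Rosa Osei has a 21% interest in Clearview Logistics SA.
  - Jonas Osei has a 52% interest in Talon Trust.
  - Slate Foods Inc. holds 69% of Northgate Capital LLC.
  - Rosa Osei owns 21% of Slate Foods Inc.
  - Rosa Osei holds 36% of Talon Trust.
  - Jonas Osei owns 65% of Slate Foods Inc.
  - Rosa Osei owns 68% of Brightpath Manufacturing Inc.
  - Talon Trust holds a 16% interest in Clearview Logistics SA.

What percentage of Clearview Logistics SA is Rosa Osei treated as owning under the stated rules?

74.98%

By spousal attribution (R2), Rosa Osei is treated as also owning Jonas Osei's interest in Slate Foods Inc, giving 21% + 65% = 86%.
By spousal attribution (R2), Rosa Osei is treated as also owning Jonas Osei's interest in Talon Trust, giving 36% + 52% = 88%.
Chain via Slate Foods Inc. (R1): 86% × 29% = 24.94% of Clearview Logistics SA.
Chain via Brightpath Manufacturing Inc. (R1): 68% × 22% = 14.96% of Clearview Logistics SA.
Chain via Talon Trust (R1): 88% × 16% = 14.08% of Clearview Logistics SA.
Direct interest in Clearview Logistics SA: 21%.
Aggregating (R3): 24.94% + 14.96% + 14.08% + 21% = 74.98%.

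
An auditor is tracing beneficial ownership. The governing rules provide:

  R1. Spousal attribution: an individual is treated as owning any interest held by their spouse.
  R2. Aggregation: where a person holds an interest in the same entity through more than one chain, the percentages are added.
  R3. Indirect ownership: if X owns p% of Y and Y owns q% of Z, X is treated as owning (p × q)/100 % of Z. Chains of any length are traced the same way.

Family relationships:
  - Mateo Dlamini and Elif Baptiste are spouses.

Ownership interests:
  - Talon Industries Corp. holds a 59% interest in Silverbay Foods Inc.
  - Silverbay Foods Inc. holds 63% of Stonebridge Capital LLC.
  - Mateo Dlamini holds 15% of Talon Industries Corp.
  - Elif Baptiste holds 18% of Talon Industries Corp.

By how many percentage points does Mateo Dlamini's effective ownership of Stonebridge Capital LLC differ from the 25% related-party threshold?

By spousal attribution (R1), Mateo Dlamini is treated as also owning Elif Baptiste's interest in Talon Industries Corp, giving 15% + 18% = 33%.
Chain via Talon Industries Corp. → Silverbay Foods Inc. (R3): 33% × 59% × 63% = 12.2661% of Stonebridge Capital LLC.
12.2661% falls short of the 25% threshold by 12.7339 percentage points.

12.7339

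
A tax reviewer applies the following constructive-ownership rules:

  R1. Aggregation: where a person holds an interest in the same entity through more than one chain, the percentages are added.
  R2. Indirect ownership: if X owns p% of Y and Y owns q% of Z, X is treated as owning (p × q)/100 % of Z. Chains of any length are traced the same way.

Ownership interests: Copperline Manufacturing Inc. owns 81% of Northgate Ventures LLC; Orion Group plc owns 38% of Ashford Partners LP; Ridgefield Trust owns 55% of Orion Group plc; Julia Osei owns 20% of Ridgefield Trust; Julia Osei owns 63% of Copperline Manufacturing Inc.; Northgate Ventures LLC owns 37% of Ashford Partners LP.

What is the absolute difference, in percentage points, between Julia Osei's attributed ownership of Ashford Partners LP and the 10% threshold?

13.0611

Chain via Copperline Manufacturing Inc. → Northgate Ventures LLC (R2): 63% × 81% × 37% = 18.8811% of Ashford Partners LP.
Chain via Ridgefield Trust → Orion Group plc (R2): 20% × 55% × 38% = 4.18% of Ashford Partners LP.
Aggregating (R1): 18.8811% + 4.18% = 23.0611%.
23.0611% exceeds the 10% threshold by 13.0611 percentage points.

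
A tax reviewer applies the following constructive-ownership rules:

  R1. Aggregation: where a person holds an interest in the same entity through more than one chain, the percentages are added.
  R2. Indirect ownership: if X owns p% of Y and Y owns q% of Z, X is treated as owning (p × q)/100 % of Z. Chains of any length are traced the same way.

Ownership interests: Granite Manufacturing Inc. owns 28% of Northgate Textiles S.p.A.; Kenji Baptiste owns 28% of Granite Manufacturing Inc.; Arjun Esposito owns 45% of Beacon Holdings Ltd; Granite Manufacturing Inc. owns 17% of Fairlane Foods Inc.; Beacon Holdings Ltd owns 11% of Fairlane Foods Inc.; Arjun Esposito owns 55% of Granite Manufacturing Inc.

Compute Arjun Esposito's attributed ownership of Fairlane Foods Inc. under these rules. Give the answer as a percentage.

Chain via Beacon Holdings Ltd (R2): 45% × 11% = 4.95% of Fairlane Foods Inc.
Chain via Granite Manufacturing Inc. (R2): 55% × 17% = 9.35% of Fairlane Foods Inc.
Aggregating (R1): 4.95% + 9.35% = 14.3%.

14.3%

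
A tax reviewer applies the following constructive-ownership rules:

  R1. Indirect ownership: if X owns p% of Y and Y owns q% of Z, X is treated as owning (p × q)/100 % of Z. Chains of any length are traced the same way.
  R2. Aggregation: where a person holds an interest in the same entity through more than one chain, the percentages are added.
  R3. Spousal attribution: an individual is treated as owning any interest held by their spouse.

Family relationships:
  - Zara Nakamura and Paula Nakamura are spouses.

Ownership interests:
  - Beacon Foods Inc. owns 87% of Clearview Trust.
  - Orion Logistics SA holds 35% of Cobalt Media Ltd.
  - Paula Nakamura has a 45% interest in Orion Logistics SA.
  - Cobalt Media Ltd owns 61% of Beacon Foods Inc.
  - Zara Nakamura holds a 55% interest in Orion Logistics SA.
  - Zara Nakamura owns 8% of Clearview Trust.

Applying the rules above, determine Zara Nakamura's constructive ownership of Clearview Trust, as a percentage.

By spousal attribution (R3), Zara Nakamura is treated as also owning Paula Nakamura's interest in Orion Logistics SA, giving 55% + 45% = 100%.
Chain via Orion Logistics SA → Cobalt Media Ltd → Beacon Foods Inc. (R1): 100% × 35% × 61% × 87% = 18.5745% of Clearview Trust.
Direct interest in Clearview Trust: 8%.
Aggregating (R2): 18.5745% + 8% = 26.5745%.

26.5745%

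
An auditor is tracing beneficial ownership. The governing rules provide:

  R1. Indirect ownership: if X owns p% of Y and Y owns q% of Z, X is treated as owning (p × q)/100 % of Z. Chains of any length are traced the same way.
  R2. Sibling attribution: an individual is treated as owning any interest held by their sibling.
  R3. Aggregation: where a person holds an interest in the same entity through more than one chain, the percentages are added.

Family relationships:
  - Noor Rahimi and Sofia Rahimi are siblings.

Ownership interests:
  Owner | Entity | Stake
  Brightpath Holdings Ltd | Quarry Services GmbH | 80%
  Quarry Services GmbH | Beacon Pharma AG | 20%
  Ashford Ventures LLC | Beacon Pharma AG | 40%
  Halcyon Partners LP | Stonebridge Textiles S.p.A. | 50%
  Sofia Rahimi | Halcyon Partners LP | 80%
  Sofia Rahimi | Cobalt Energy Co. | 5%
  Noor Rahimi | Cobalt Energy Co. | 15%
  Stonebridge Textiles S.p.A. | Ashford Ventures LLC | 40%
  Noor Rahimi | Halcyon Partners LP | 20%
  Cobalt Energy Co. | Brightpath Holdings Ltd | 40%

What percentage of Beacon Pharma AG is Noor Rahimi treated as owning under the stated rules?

By sibling attribution (R2), Noor Rahimi is treated as also owning Sofia Rahimi's interest in Cobalt Energy Co, giving 15% + 5% = 20%.
By sibling attribution (R2), Noor Rahimi is treated as also owning Sofia Rahimi's interest in Halcyon Partners LP, giving 20% + 80% = 100%.
Chain via Cobalt Energy Co. → Brightpath Holdings Ltd → Quarry Services GmbH (R1): 20% × 40% × 80% × 20% = 1.28% of Beacon Pharma AG.
Chain via Halcyon Partners LP → Stonebridge Textiles S.p.A. → Ashford Ventures LLC (R1): 100% × 50% × 40% × 40% = 8% of Beacon Pharma AG.
Aggregating (R3): 1.28% + 8% = 9.28%.

9.28%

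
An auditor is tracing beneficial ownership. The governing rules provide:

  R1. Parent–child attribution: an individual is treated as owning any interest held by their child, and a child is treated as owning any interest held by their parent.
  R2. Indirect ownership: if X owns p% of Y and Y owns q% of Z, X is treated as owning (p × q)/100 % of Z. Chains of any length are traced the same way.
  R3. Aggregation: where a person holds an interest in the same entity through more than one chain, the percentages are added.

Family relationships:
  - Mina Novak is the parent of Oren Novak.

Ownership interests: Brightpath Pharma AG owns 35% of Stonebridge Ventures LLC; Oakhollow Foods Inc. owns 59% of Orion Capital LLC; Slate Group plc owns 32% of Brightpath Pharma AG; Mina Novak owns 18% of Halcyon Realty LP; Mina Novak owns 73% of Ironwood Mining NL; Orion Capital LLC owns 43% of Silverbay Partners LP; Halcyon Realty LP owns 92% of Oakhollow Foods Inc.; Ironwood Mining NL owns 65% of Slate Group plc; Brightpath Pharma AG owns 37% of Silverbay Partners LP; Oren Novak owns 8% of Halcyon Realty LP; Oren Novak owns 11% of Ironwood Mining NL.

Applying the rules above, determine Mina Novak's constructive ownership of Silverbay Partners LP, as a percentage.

12.533144%

By parent–child attribution (R1), Mina Novak is treated as also owning Oren Novak's interest in Ironwood Mining NL, giving 73% + 11% = 84%.
By parent–child attribution (R1), Mina Novak is treated as also owning Oren Novak's interest in Halcyon Realty LP, giving 18% + 8% = 26%.
Chain via Ironwood Mining NL → Slate Group plc → Brightpath Pharma AG (R2): 84% × 65% × 32% × 37% = 6.46464% of Silverbay Partners LP.
Chain via Halcyon Realty LP → Oakhollow Foods Inc. → Orion Capital LLC (R2): 26% × 92% × 59% × 43% = 6.068504% of Silverbay Partners LP.
Aggregating (R3): 6.46464% + 6.068504% = 12.533144%.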